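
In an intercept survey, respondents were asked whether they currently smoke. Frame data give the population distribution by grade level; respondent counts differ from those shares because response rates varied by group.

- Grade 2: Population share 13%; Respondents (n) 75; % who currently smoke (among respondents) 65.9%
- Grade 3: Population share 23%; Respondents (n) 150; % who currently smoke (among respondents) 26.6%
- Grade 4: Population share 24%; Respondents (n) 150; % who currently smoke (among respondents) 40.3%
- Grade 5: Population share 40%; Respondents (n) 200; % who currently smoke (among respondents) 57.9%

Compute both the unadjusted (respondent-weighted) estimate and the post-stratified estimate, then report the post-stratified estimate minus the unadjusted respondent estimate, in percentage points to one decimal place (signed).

Without adjustment, the pooled respondent share is:
  (75/575)×65.9 + (150/575)×26.6 + (150/575)×40.3 + (200/575)×57.9 = 46.187%
Post-stratified estimate weights by population shares:
  0.13×65.9 + 0.23×26.6 + 0.24×40.3 + 0.4×57.9 = 47.517%
Difference = 47.517 − 46.187 = 1.33 pp.

+1.3 percentage points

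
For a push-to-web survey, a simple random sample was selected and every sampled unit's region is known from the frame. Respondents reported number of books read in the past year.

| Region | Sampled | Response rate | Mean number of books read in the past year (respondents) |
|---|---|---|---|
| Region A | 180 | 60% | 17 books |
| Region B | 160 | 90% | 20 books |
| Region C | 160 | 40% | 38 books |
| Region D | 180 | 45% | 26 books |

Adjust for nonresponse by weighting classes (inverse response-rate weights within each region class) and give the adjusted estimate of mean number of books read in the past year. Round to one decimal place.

25.0

Each respondent's weight = sampled/responded in their class; summing within a class gives n_sampled, so:
  Region A: 180 × 17 = 3060
  Region B: 160 × 20 = 3200
  Region C: 160 × 38 = 6080
  Region D: 180 × 26 = 4680
Adjusted estimate = 17,020 / 680 = 25.0294 → 25.0.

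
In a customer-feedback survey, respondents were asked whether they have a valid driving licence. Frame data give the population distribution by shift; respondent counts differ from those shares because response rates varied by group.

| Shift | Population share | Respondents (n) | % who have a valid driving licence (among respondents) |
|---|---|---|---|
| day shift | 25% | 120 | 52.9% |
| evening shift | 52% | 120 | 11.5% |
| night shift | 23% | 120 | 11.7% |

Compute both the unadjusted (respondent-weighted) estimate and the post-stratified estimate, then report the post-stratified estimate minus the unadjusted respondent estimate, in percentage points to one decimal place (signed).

Unadjusted (pooled respondent) estimate weights by respondent counts:
  (120/360)×52.9 + (120/360)×11.5 + (120/360)×11.7 = 25.3667%
Reweighting by population shift shares:
  0.25×52.9 + 0.52×11.5 + 0.23×11.7 = 21.896%
Difference = 21.896 − 25.3667 = -3.4707 pp.

-3.5 percentage points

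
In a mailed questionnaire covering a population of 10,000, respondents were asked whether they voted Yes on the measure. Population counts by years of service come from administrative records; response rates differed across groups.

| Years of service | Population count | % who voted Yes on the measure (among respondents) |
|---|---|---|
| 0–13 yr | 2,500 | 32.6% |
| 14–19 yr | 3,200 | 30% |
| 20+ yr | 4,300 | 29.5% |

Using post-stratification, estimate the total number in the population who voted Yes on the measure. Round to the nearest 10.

3,040

Estimated count per cell = population count × respondent percentage:
  0–13 yr: 2,500 × 32.6% = 815
  14–19 yr: 3,200 × 30% = 960
  20+ yr: 4,300 × 29.5% = 1268.5
Estimated total = 3043.5 → 3,040.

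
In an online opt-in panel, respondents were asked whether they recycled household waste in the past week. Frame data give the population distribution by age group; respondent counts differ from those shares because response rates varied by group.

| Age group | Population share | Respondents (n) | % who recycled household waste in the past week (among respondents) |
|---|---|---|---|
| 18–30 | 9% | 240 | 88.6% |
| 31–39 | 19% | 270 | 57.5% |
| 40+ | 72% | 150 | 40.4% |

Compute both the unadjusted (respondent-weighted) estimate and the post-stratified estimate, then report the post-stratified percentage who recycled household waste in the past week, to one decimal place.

48.0%

Without adjustment, the pooled respondent share is:
  (240/660)×88.6 + (270/660)×57.5 + (150/660)×40.4 = 64.9227%
Post-stratified estimate weights by population shares:
  0.09×88.6 + 0.19×57.5 + 0.72×40.4 = 47.987%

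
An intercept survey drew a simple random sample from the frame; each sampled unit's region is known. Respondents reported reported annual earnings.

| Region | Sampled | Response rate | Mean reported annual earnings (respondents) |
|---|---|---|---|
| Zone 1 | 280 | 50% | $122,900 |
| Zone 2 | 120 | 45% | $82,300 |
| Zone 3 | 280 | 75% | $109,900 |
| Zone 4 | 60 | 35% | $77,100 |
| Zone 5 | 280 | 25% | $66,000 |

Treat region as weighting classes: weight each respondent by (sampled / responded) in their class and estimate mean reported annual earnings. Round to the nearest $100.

Each respondent's weight = sampled/responded in their class; summing within a class gives n_sampled, so:
  Zone 1: 280 × 122,900 = 34,412,000
  Zone 2: 120 × 82,300 = 9,876,000
  Zone 3: 280 × 109,900 = 30,772,000
  Zone 4: 60 × 77,100 = 4,626,000
  Zone 5: 280 × 66,000 = 18,480,000
Adjusted estimate = 98,166,000 / 1,020 = 96241.2 → $96,200.

$96,200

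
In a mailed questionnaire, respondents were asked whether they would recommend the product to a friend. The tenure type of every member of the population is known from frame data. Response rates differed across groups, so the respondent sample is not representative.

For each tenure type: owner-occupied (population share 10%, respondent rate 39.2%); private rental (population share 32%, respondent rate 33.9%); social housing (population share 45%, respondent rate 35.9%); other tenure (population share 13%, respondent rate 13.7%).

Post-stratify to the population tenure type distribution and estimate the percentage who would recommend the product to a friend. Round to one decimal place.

Each cell contributes population-share × respondent value:
  owner-occupied: 0.1 × 39.2 = 3.92
  private rental: 0.32 × 33.9 = 10.848
  social housing: 0.45 × 35.9 = 16.155
  other tenure: 0.13 × 13.7 = 1.781
Post-stratified estimate = 32.704 → 32.7%.

32.7%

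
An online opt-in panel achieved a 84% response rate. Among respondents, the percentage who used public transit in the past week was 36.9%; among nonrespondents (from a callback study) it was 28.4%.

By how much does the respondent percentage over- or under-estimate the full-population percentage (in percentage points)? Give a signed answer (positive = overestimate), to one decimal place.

+1.4 percentage points

Nonresponse fraction = 1 − 0.84 = 0.16.
Bias = (nonresponse fraction) × (respondent percentage − nonrespondent percentage)
     = 0.16 × (36.9 − 28.4) = 0.16 × 8.5 = 1.36.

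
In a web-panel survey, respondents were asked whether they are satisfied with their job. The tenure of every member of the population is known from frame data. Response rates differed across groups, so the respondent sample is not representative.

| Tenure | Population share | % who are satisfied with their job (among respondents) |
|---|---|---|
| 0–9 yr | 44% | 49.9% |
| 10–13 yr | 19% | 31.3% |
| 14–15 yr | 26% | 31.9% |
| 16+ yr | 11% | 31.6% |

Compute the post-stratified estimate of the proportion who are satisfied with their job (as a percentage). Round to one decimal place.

Weight each group's respondent value by its population share:
  0–9 yr: 0.44 × 49.9 = 21.956
  10–13 yr: 0.19 × 31.3 = 5.947
  14–15 yr: 0.26 × 31.9 = 8.294
  16+ yr: 0.11 × 31.6 = 3.476
Post-stratified estimate = 39.673 → 39.7%.

39.7%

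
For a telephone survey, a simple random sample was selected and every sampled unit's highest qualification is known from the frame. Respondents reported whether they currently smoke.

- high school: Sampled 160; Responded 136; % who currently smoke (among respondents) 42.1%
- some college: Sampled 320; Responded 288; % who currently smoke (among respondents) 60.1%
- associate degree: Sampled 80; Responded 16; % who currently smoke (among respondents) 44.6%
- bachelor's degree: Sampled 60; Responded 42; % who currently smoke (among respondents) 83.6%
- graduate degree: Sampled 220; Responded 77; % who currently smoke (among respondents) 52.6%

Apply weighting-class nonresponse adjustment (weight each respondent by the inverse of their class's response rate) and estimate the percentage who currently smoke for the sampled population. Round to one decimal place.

54.9%

Class response rates: high school 136/160 = 85%, some college 288/320 = 90%, associate degree 16/80 = 20%, bachelor's degree 42/60 = 70%, graduate degree 77/220 = 35%.
Each respondent's weight = sampled/responded in their class; summing within a class gives n_sampled, so:
  high school: 160 × 42.1 = 6736
  some college: 320 × 60.1 = 19,232
  associate degree: 80 × 44.6 = 3568
  bachelor's degree: 60 × 83.6 = 5016
  graduate degree: 220 × 52.6 = 11,572
Adjusted estimate = 46,124 / 840 = 54.9095 → 54.9%.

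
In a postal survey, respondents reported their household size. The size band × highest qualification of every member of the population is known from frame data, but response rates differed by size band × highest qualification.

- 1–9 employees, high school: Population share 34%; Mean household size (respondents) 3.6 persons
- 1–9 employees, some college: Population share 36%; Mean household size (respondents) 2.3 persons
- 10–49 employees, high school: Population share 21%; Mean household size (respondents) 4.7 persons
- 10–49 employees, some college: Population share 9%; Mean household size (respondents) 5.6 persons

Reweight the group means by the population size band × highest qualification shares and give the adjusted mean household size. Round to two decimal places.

Post-stratification weights by population share, not respondent share:
  1–9 employees, high school: 0.34 × 3.6 = 1.224
  1–9 employees, some college: 0.36 × 2.3 = 0.828
  10–49 employees, high school: 0.21 × 4.7 = 0.987
  10–49 employees, some college: 0.09 × 5.6 = 0.504
Post-stratified estimate = 3.543 → 3.54.

3.54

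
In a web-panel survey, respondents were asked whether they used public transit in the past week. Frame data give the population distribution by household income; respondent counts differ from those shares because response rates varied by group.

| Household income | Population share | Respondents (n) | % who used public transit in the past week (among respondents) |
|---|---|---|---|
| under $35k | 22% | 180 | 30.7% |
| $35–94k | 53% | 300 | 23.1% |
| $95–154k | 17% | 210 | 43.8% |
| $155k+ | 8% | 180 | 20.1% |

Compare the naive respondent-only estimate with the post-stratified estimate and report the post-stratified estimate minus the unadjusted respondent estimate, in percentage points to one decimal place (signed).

-1.0 percentage points

Naive respondent-only estimate (weights = respondent counts):
  (180/870)×30.7 + (300/870)×23.1 + (210/870)×43.8 + (180/870)×20.1 = 29.0483%
Post-stratified estimate weights by population shares:
  0.22×30.7 + 0.53×23.1 + 0.17×43.8 + 0.08×20.1 = 28.051%
Difference = 28.051 − 29.0483 = -0.9973 pp.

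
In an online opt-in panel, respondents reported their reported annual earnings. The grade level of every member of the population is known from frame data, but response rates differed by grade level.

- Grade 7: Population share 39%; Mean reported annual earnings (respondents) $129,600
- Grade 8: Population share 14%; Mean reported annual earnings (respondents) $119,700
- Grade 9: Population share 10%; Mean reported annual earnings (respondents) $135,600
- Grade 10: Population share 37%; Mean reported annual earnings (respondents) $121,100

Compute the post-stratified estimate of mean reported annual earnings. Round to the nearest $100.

$125,700

Weight each group's respondent value by its population share:
  Grade 7: 0.39 × 129,600 = 50,544
  Grade 8: 0.14 × 119,700 = 16,758
  Grade 9: 0.1 × 135,600 = 13,560
  Grade 10: 0.37 × 121,100 = 44,807
Post-stratified estimate = 125,669 → $125,700.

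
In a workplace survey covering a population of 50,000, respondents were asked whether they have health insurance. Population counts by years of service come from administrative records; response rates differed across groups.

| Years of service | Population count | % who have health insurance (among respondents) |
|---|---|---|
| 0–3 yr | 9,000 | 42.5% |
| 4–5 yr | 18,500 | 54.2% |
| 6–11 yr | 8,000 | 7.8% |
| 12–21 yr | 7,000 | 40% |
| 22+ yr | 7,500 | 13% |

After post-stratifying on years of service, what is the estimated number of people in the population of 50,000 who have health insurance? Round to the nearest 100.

Estimated count per cell = population count × respondent percentage:
  0–3 yr: 9,000 × 42.5% = 3825
  4–5 yr: 18,500 × 54.2% = 10,027
  6–11 yr: 8,000 × 7.8% = 624
  12–21 yr: 7,000 × 40% = 2800
  22+ yr: 7,500 × 13% = 975
Estimated total = 18,251 → 18,300.

18,300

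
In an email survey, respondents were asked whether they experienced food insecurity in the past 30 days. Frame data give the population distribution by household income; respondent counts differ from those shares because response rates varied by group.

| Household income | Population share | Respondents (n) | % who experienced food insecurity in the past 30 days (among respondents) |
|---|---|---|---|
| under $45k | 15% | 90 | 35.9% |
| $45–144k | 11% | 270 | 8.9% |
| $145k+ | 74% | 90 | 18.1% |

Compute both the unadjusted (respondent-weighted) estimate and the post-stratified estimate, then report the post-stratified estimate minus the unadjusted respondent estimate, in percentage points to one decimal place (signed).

Without adjustment, the pooled respondent share is:
  (90/450)×35.9 + (270/450)×8.9 + (90/450)×18.1 = 16.14%
Post-stratified estimate weights by population shares:
  0.15×35.9 + 0.11×8.9 + 0.74×18.1 = 19.758%
Difference = 19.758 − 16.14 = 3.618 pp.

+3.6 percentage points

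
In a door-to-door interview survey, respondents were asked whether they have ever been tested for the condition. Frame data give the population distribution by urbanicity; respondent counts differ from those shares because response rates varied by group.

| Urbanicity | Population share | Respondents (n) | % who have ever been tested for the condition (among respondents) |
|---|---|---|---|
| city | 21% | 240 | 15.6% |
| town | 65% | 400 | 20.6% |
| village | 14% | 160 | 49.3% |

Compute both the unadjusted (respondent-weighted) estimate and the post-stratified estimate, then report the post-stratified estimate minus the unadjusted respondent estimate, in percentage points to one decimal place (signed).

Unadjusted (pooled respondent) estimate weights by respondent counts:
  (240/800)×15.6 + (400/800)×20.6 + (160/800)×49.3 = 24.84%
Post-stratifying to population shares instead:
  0.21×15.6 + 0.65×20.6 + 0.14×49.3 = 23.568%
Difference = 23.568 − 24.84 = -1.272 pp.

-1.3 percentage points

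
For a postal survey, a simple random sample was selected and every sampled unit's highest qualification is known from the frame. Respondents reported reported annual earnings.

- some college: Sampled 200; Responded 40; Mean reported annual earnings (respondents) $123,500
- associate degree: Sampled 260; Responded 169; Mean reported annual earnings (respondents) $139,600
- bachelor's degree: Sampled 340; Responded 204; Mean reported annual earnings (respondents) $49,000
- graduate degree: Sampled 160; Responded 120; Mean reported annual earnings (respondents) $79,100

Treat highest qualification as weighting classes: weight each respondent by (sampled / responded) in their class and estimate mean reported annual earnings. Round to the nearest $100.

$94,100

Response rates by class: some college 40/200 = 20%, associate degree 169/260 = 65%, bachelor's degree 204/340 = 60%, graduate degree 120/160 = 75%.
Weighting each respondent by the inverse class response rate inflates each class back to its sampled size, so the class weight is n_sampled:
  some college: 200 × 123,500 = 24,700,000
  associate degree: 260 × 139,600 = 36,296,000
  bachelor's degree: 340 × 49,000 = 16,660,000
  graduate degree: 160 × 79,100 = 12,656,000
Adjusted estimate = 90,312,000 / 960 = 94,075 → $94,100.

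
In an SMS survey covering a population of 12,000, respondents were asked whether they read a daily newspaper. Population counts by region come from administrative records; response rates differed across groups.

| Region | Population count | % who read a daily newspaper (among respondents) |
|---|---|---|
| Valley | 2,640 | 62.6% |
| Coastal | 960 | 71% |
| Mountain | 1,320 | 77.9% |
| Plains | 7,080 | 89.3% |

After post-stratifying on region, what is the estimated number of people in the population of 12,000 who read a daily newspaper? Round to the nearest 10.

9,680

Estimated count per cell = population count × respondent percentage:
  Valley: 2,640 × 62.6% = 1652.64
  Coastal: 960 × 71% = 681.6
  Mountain: 1,320 × 77.9% = 1028.28
  Plains: 7,080 × 89.3% = 6322.44
Estimated total = 9684.96 → 9,680.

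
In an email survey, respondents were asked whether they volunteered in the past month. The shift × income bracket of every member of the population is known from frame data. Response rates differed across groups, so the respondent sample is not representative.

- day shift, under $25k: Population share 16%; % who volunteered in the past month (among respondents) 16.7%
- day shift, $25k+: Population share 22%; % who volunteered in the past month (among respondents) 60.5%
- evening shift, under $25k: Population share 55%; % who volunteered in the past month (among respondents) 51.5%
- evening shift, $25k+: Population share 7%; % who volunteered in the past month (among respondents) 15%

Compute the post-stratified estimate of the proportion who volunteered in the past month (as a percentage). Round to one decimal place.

45.4%

Reweight to the known shift × income bracket distribution:
  day shift, under $25k: 0.16 × 16.7 = 2.672
  day shift, $25k+: 0.22 × 60.5 = 13.31
  evening shift, under $25k: 0.55 × 51.5 = 28.325
  evening shift, $25k+: 0.07 × 15 = 1.05
Post-stratified estimate = 45.357 → 45.4%.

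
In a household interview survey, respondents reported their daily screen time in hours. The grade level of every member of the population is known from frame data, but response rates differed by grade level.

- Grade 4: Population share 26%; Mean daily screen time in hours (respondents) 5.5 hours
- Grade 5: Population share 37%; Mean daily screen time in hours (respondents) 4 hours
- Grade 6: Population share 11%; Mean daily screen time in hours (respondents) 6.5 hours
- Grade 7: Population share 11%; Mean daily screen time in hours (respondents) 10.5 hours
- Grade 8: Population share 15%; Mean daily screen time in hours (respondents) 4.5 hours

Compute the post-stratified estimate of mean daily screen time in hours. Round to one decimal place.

Reweight to the known grade level distribution:
  Grade 4: 0.26 × 5.5 = 1.43
  Grade 5: 0.37 × 4 = 1.48
  Grade 6: 0.11 × 6.5 = 0.715
  Grade 7: 0.11 × 10.5 = 1.155
  Grade 8: 0.15 × 4.5 = 0.675
Post-stratified estimate = 5.455 → 5.5.

5.5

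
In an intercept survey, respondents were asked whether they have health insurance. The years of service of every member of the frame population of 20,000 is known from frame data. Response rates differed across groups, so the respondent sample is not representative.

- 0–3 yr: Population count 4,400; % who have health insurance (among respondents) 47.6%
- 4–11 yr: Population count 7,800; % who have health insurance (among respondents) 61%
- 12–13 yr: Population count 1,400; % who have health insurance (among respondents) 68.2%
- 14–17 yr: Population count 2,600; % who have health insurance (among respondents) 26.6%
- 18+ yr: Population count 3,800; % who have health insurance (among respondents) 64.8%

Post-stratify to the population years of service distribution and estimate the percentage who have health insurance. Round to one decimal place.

54.8%

Weight each group's respondent value by its population share:
  0–3 yr: (4,400/20,000) × 47.6 = 10.472
  4–11 yr: (7,800/20,000) × 61 = 23.79
  12–13 yr: (1,400/20,000) × 68.2 = 4.774
  14–17 yr: (2,600/20,000) × 26.6 = 3.458
  18+ yr: (3,800/20,000) × 64.8 = 12.312
Post-stratified estimate = 54.806 → 54.8%.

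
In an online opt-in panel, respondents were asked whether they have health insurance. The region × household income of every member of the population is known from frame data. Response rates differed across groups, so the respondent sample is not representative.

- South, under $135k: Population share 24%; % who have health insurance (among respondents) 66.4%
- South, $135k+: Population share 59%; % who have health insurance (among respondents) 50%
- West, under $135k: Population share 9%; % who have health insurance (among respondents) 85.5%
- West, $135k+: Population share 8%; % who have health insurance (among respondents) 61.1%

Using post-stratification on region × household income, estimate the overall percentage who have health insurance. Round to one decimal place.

Each cell contributes population-share × respondent value:
  South, under $135k: 0.24 × 66.4 = 15.936
  South, $135k+: 0.59 × 50 = 29.5
  West, under $135k: 0.09 × 85.5 = 7.695
  West, $135k+: 0.08 × 61.1 = 4.888
Post-stratified estimate = 58.019 → 58.0%.

58.0%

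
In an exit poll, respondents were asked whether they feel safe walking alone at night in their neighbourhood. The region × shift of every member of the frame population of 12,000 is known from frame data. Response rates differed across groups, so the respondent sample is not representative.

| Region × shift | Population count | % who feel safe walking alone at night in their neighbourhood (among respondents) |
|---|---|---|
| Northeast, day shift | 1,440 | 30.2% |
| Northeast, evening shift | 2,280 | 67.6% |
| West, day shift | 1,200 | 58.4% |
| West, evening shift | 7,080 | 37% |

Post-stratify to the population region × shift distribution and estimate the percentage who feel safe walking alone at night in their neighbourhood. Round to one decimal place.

44.1%

Each cell contributes population-share × respondent value:
  Northeast, day shift: (1,440/12,000) × 30.2 = 3.624
  Northeast, evening shift: (2,280/12,000) × 67.6 = 12.844
  West, day shift: (1,200/12,000) × 58.4 = 5.84
  West, evening shift: (7,080/12,000) × 37 = 21.83
Post-stratified estimate = 44.138 → 44.1%.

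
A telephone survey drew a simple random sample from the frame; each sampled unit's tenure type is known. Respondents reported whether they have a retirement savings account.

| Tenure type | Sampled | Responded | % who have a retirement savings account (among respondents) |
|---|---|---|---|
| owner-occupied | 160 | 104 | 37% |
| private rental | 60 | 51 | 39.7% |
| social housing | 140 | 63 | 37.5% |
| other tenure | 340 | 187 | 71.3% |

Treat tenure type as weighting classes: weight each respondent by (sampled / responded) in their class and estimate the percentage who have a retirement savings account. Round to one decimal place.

Class response rates: owner-occupied 104/160 = 65%, private rental 51/60 = 85%, social housing 63/140 = 45%, other tenure 187/340 = 55%.
Weighting each respondent by the inverse class response rate inflates each class back to its sampled size, so the class weight is n_sampled:
  owner-occupied: 160 × 37 = 5920
  private rental: 60 × 39.7 = 2382
  social housing: 140 × 37.5 = 5250
  other tenure: 340 × 71.3 = 24,242
Adjusted estimate = 37,794 / 700 = 53.9914 → 54.0%.

54.0%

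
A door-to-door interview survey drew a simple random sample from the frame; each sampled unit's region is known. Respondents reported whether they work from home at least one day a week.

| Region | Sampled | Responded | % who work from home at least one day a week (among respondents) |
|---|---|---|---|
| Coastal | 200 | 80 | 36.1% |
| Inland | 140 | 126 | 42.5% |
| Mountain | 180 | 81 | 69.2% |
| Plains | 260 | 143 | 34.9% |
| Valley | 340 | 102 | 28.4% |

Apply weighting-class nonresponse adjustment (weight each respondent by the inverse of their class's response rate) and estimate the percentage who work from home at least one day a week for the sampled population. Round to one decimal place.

Class response rates: Coastal 80/200 = 40%, Inland 126/140 = 90%, Mountain 81/180 = 45%, Plains 143/260 = 55%, Valley 102/340 = 30%.
Each respondent's weight = sampled/responded in their class; summing within a class gives n_sampled, so:
  Coastal: 200 × 36.1 = 7220
  Inland: 140 × 42.5 = 5950
  Mountain: 180 × 69.2 = 12,456
  Plains: 260 × 34.9 = 9074
  Valley: 340 × 28.4 = 9656
Adjusted estimate = 44,356 / 1,120 = 39.6036 → 39.6%.

39.6%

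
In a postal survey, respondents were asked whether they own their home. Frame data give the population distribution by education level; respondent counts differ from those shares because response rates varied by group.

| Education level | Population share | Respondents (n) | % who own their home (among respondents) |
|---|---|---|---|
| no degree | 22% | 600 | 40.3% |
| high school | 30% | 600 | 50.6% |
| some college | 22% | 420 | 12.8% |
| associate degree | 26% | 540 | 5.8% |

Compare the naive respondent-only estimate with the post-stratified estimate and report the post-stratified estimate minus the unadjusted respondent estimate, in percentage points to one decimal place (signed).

Naive respondent-only estimate (weights = respondent counts):
  (600/2160)×40.3 + (600/2160)×50.6 + (420/2160)×12.8 + (540/2160)×5.8 = 29.1889%
Post-stratifying to population shares instead:
  0.22×40.3 + 0.3×50.6 + 0.22×12.8 + 0.26×5.8 = 28.37%
Difference = 28.37 − 29.1889 = -0.8189 pp.

-0.8 percentage points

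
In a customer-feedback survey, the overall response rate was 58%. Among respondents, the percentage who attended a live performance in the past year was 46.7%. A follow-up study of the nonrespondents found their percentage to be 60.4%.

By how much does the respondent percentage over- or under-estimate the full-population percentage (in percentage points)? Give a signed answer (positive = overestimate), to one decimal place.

Nonresponse fraction = 1 − 0.58 = 0.42.
Bias = (nonresponse fraction) × (respondent percentage − nonrespondent percentage)
     = 0.42 × (46.7 − 60.4) = 0.42 × -13.7 = -5.754.

-5.8 percentage points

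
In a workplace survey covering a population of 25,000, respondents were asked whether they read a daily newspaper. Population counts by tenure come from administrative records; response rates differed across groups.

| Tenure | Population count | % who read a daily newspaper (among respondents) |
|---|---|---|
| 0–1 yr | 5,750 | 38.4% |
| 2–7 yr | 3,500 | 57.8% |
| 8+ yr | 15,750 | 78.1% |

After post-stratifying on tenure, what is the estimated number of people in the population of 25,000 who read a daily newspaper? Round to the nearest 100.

16,500

Each cell contributes its population count × the respondent rate:
  0–1 yr: 5,750 × 38.4% = 2208
  2–7 yr: 3,500 × 57.8% = 2023
  8+ yr: 15,750 × 78.1% = 12300.8
Estimated total = 16531.8 → 16,500.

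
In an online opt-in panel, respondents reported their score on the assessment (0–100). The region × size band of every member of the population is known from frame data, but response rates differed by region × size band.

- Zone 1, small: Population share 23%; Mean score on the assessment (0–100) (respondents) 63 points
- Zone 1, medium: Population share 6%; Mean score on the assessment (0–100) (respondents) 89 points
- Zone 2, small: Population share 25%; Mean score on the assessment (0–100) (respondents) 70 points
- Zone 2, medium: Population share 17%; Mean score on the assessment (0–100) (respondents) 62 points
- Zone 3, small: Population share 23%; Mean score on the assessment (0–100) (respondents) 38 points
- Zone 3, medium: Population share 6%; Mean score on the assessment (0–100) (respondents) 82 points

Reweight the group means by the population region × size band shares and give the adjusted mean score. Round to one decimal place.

Post-stratification weights by population share, not respondent share:
  Zone 1, small: 0.23 × 63 = 14.49
  Zone 1, medium: 0.06 × 89 = 5.34
  Zone 2, small: 0.25 × 70 = 17.5
  Zone 2, medium: 0.17 × 62 = 10.54
  Zone 3, small: 0.23 × 38 = 8.74
  Zone 3, medium: 0.06 × 82 = 4.92
Post-stratified estimate = 61.53 → 61.5.

61.5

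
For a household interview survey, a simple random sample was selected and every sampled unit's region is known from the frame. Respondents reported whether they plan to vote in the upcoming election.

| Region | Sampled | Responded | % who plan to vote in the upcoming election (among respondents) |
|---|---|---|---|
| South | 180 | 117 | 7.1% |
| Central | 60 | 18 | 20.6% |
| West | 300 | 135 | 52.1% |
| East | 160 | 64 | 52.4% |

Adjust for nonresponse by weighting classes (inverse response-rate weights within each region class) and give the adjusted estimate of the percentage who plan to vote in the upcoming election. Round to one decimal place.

37.9%

Response rates by class: South 117/180 = 65%, Central 18/60 = 30%, West 135/300 = 45%, East 64/160 = 40%.
With weight = n_sampled/n_responded per class, the weighted class total is n_sampled:
  South: 180 × 7.1 = 1278
  Central: 60 × 20.6 = 1236
  West: 300 × 52.1 = 15,630
  East: 160 × 52.4 = 8384
Adjusted estimate = 26,528 / 700 = 37.8971 → 37.9%.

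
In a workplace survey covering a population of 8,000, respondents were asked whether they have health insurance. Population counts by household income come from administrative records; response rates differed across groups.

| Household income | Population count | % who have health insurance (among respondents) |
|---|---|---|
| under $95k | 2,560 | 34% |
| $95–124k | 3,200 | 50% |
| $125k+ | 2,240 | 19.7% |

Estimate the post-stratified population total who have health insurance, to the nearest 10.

Estimated count per cell = population count × respondent percentage:
  under $95k: 2,560 × 34% = 870.4
  $95–124k: 3,200 × 50% = 1600
  $125k+: 2,240 × 19.7% = 441.28
Estimated total = 2911.68 → 2,910.

2,910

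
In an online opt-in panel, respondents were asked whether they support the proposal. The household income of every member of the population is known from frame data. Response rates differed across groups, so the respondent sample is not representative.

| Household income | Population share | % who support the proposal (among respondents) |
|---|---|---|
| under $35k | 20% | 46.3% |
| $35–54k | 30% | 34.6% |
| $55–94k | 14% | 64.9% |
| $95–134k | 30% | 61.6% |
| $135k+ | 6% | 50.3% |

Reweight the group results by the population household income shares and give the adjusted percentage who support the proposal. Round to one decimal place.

Post-stratification weights by population share, not respondent share:
  under $35k: 0.2 × 46.3 = 9.26
  $35–54k: 0.3 × 34.6 = 10.38
  $55–94k: 0.14 × 64.9 = 9.086
  $95–134k: 0.3 × 61.6 = 18.48
  $135k+: 0.06 × 50.3 = 3.018
Post-stratified estimate = 50.224 → 50.2%.

50.2%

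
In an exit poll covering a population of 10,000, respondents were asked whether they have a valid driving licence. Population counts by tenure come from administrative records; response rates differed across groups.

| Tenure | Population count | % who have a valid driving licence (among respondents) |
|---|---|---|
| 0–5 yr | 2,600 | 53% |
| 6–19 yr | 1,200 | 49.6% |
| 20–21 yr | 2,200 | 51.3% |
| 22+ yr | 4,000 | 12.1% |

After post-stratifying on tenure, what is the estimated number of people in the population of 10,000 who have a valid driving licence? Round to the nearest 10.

Apply each group's respondent rate to its population count:
  0–5 yr: 2,600 × 53% = 1378
  6–19 yr: 1,200 × 49.6% = 595.2
  20–21 yr: 2,200 × 51.3% = 1128.6
  22+ yr: 4,000 × 12.1% = 484
Estimated total = 3585.8 → 3,590.

3,590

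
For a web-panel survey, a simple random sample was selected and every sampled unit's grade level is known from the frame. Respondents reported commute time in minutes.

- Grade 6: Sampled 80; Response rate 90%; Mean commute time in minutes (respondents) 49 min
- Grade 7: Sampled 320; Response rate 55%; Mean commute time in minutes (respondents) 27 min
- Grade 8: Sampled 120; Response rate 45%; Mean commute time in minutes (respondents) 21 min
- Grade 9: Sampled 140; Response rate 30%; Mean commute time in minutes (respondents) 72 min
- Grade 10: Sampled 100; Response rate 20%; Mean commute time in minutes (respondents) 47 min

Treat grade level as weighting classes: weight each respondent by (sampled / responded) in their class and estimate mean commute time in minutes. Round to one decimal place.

39.3

Each respondent's weight = sampled/responded in their class; summing within a class gives n_sampled, so:
  Grade 6: 80 × 49 = 3920
  Grade 7: 320 × 27 = 8640
  Grade 8: 120 × 21 = 2520
  Grade 9: 140 × 72 = 10,080
  Grade 10: 100 × 47 = 4700
Adjusted estimate = 29,860 / 760 = 39.2895 → 39.3.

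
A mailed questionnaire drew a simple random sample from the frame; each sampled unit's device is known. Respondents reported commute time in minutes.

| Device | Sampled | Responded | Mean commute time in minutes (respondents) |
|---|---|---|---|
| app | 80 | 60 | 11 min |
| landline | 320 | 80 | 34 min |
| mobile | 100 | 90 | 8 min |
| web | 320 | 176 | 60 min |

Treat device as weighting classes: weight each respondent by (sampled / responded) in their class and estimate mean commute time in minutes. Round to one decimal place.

Response rates by class: app 60/80 = 75%, landline 80/320 = 25%, mobile 90/100 = 90%, web 176/320 = 55%.
Weighting each respondent by the inverse class response rate inflates each class back to its sampled size, so the class weight is n_sampled:
  app: 80 × 11 = 880
  landline: 320 × 34 = 10,880
  mobile: 100 × 8 = 800
  web: 320 × 60 = 19,200
Adjusted estimate = 31,760 / 820 = 38.7317 → 38.7.

38.7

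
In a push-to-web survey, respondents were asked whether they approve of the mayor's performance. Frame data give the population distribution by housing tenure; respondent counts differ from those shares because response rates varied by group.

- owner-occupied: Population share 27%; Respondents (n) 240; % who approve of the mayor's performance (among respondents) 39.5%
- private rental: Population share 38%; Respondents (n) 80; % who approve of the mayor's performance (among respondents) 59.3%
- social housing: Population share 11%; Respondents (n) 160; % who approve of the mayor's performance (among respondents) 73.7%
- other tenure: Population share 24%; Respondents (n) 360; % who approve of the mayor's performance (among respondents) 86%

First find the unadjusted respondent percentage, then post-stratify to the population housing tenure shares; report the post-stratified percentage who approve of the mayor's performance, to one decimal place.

Naive respondent-only estimate (weights = respondent counts):
  (240/840)×39.5 + (80/840)×59.3 + (160/840)×73.7 + (360/840)×86 = 67.8286%
Post-stratifying to population shares instead:
  0.27×39.5 + 0.38×59.3 + 0.11×73.7 + 0.24×86 = 61.946%

61.9%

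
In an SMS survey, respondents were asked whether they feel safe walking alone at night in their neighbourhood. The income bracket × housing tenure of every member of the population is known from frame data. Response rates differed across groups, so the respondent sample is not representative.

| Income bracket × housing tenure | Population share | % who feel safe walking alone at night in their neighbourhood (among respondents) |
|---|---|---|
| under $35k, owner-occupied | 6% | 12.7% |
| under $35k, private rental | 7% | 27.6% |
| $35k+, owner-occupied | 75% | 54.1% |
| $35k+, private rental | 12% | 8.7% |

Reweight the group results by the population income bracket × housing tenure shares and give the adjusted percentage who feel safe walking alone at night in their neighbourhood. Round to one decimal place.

Each cell contributes population-share × respondent value:
  under $35k, owner-occupied: 0.06 × 12.7 = 0.762
  under $35k, private rental: 0.07 × 27.6 = 1.932
  $35k+, owner-occupied: 0.75 × 54.1 = 40.575
  $35k+, private rental: 0.12 × 8.7 = 1.044
Post-stratified estimate = 44.313 → 44.3%.

44.3%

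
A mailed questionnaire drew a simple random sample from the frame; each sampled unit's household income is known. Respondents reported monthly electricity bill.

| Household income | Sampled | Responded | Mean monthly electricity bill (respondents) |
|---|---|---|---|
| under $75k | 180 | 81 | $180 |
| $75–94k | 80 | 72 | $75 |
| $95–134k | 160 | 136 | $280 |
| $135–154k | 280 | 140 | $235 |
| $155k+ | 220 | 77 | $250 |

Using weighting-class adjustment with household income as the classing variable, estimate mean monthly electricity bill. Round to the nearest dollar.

$222

Response rates by class: under $75k 81/180 = 45%, $75–94k 72/80 = 90%, $95–134k 136/160 = 85%, $135–154k 140/280 = 50%, $155k+ 77/220 = 35%.
Weighting each respondent by the inverse class response rate inflates each class back to its sampled size, so the class weight is n_sampled:
  under $75k: 180 × 180 = 32,400
  $75–94k: 80 × 75 = 6000
  $95–134k: 160 × 280 = 44,800
  $135–154k: 280 × 235 = 65,800
  $155k+: 220 × 250 = 55,000
Adjusted estimate = 204,000 / 920 = 221.739 → $222.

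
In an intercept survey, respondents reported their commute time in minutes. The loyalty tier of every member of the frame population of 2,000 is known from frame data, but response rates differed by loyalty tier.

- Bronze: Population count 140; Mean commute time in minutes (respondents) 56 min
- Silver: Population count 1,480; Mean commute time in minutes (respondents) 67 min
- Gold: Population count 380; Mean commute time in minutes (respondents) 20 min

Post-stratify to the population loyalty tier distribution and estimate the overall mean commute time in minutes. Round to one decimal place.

57.3

Weight each group's respondent value by its population share:
  Bronze: (140/2,000) × 56 = 3.92
  Silver: (1,480/2,000) × 67 = 49.58
  Gold: (380/2,000) × 20 = 3.8
Post-stratified estimate = 57.3 → 57.3.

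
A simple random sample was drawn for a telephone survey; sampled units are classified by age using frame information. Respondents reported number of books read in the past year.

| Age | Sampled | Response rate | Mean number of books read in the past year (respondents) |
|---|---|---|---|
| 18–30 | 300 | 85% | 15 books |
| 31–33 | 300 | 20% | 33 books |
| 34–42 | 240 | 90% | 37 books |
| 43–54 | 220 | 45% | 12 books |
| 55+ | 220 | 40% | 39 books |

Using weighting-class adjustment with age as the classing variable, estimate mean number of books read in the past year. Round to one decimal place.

Inverse-response-rate weighting restores each class to its sampled count, so class totals weight by n_sampled:
  18–30: 300 × 15 = 4500
  31–33: 300 × 33 = 9900
  34–42: 240 × 37 = 8880
  43–54: 220 × 12 = 2640
  55+: 220 × 39 = 8580
Adjusted estimate = 34,500 / 1,280 = 26.9531 → 27.0.

27.0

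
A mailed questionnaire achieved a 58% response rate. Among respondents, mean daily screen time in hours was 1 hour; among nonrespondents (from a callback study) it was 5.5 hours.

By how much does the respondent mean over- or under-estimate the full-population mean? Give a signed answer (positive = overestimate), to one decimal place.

Nonresponse fraction = 1 − 0.58 = 0.42.
Bias = (nonresponse fraction) × (respondent mean − nonrespondent mean)
     = 0.42 × (1 − 5.5) = 0.42 × -4.5 = -1.89.

-1.9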